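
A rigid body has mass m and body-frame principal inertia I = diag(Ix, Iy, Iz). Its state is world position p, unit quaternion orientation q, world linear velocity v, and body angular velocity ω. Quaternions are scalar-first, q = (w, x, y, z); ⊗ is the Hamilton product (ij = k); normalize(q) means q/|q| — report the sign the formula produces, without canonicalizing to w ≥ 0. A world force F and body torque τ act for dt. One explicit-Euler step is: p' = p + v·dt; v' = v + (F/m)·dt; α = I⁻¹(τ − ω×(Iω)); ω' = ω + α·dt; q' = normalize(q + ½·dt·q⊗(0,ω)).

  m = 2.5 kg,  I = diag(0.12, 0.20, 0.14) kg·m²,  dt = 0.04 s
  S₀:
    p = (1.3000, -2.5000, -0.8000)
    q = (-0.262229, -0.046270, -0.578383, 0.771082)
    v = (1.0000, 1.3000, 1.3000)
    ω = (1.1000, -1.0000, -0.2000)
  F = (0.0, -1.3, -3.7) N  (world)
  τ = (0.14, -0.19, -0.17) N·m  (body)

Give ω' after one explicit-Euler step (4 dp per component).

ω' = (1.1507, -1.0389, -0.2234)

ω×(Iω) gyroscopic = (-0.0120, 0.0044, -0.0880)
(τ − ω×Iω)/I = (1.2667, -0.9720, -0.5857)
ω' = ω + α·dt = (1.1507, -1.0389, -0.2234)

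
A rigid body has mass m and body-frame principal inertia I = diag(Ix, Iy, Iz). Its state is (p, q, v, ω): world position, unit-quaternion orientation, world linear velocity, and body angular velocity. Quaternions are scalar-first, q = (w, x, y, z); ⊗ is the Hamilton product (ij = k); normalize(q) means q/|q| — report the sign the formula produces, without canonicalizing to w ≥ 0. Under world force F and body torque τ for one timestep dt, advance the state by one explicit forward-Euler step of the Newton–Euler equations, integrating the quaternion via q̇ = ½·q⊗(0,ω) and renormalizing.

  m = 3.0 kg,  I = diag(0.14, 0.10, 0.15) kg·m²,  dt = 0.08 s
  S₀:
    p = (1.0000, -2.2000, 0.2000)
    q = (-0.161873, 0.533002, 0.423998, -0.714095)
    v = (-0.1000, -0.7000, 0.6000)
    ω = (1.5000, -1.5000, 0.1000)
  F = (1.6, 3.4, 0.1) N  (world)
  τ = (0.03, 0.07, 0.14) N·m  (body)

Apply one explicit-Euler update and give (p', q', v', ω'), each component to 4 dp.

p' = (0.9920, -2.2560, 0.2480)
q' = (-0.1650, 0.4804, 0.3873, -0.7694)
v' = (-0.0573, -0.6093, 0.6027)
ω' = (1.5214, -1.4428, 0.1267)

angular accel α = (0.2679, 0.7150, 0.3333)
new body rate ω' = (1.5214, -1.4428, 0.1267)
Hamilton product q⊗(0,ω) = (-0.0920965, -1.2715522, -0.8816332, -1.4516873)
q' = normalize(q + ½dt·q⊗(0,ω)) = (-0.1650, 0.4804, 0.3873, -0.7694)
linear accel F/m = (0.5333, 1.1333, 0.0333)
p + v·dt = (0.9920, -2.2560, 0.2480)
v + (F/m)dt = (-0.0573, -0.6093, 0.6027)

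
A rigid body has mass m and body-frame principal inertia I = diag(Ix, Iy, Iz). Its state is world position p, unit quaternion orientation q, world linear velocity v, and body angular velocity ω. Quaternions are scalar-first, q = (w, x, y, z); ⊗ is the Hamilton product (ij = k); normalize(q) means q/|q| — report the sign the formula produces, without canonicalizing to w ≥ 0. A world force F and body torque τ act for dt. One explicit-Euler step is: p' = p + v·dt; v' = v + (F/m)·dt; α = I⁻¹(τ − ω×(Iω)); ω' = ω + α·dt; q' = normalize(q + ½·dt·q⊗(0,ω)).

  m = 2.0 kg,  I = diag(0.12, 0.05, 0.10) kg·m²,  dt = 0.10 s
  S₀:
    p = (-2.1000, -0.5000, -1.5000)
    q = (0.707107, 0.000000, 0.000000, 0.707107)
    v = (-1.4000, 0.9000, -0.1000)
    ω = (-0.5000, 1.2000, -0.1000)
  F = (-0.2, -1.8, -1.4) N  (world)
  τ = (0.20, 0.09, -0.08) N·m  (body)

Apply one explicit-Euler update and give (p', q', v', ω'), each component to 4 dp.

p' = (-2.2400, -0.4100, -1.5100)
q' = (0.7091, -0.0600, 0.0247, 0.7021)
v' = (-1.4100, 0.8100, -0.1700)
ω' = (-0.3283, 1.3780, -0.2220)

p + v·dt = (-2.2400, -0.4100, -1.5100)
v' = v + a·dt = (-1.4100, 0.8100, -0.1700)
α = I⁻¹(τ − ω×Iω) = (1.7167, 1.7800, -1.2200)
new body rate ω' = (-0.3283, 1.3780, -0.2220)
Hamilton product q⊗(0,ω) = (0.0707107, -1.2020819, 0.4949749, -0.0707107)
q + ½dt·q⊗(0,ω), renormalized = (0.7091, -0.0600, 0.0247, 0.7021)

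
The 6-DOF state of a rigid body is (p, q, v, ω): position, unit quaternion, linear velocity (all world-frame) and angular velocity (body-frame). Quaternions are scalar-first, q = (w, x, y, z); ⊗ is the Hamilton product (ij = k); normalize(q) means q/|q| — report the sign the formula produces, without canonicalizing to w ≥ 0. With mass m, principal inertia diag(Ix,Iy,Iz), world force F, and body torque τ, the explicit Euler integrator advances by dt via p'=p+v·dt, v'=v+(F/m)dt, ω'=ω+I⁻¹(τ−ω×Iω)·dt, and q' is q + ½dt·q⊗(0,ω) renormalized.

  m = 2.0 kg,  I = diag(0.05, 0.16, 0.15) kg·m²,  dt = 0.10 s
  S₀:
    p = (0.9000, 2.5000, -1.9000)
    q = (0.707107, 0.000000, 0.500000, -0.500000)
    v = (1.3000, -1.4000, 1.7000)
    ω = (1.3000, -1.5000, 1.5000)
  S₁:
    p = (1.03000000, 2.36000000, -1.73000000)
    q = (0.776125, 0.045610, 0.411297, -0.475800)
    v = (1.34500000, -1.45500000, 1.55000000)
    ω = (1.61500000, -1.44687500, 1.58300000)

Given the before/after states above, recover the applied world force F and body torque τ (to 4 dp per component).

v₁ − v₀ = (0.04500000, -0.05500000, -0.15000000)
m·(v₁−v₀)/dt = (0.9000, -1.1000, -3.0000)
Δω = ω₁−ω₀ = (0.31500000, 0.05312500, 0.08300000)
I·α + gyro = (0.1800, -0.1100, -0.0900)

F = (0.9000, -1.1000, -3.0000)
τ = (0.1800, -0.1100, -0.0900)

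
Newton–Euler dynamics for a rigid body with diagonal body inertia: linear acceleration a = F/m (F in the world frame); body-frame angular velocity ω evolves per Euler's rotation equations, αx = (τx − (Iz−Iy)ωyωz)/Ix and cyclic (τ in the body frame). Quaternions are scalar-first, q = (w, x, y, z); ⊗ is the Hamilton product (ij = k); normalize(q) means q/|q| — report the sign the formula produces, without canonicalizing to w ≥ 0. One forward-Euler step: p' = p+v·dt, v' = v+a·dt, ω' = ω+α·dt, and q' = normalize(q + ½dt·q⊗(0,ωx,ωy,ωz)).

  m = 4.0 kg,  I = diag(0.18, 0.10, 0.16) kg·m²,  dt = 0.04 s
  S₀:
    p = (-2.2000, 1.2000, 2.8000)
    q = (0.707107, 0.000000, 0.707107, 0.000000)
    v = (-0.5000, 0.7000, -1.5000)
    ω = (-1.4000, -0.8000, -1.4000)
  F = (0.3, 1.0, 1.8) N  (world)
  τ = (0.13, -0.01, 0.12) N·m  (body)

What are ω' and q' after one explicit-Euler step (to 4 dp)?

ω' = (-1.3860, -0.8197, -1.3476)
q' = (0.7178, -0.0396, 0.6952, 0.0000)

precession coupling ω×(Iω) = (0.0672, 0.0392, -0.0896)
(τ − ω×Iω)/I = (0.3489, -0.4920, 1.3100)
ω' = ω + α·dt = (-1.3860, -0.8197, -1.3476)
2q̇ = q⊗(0,ω) = (0.5656856, -1.9798996, -0.5656856, 0.0000000)
updated quaternion q' = (0.7178, -0.0396, 0.6952, 0.0000)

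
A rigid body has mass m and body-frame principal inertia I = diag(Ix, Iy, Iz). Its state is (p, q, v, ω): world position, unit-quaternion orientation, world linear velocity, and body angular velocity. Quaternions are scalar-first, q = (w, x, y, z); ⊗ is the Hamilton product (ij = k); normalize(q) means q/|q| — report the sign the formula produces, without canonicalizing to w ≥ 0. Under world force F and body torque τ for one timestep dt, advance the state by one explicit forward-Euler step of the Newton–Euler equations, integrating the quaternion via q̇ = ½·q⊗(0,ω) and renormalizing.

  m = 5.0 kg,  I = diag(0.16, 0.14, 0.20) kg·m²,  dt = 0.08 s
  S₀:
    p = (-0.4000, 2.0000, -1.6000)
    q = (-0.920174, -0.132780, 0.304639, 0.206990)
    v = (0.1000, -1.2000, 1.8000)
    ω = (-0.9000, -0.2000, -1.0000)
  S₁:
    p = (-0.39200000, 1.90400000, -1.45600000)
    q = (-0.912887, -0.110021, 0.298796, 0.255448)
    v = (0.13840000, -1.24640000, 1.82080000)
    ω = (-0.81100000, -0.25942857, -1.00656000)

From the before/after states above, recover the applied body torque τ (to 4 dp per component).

rate change Δω = (0.08900000, -0.05942857, -0.00656000)
gyro term ω₀×Iω₀ = (0.0120, -0.0360, -0.0036)
applied torque τ = (0.1900, -0.1400, -0.0200)

τ = (0.1900, -0.1400, -0.0200)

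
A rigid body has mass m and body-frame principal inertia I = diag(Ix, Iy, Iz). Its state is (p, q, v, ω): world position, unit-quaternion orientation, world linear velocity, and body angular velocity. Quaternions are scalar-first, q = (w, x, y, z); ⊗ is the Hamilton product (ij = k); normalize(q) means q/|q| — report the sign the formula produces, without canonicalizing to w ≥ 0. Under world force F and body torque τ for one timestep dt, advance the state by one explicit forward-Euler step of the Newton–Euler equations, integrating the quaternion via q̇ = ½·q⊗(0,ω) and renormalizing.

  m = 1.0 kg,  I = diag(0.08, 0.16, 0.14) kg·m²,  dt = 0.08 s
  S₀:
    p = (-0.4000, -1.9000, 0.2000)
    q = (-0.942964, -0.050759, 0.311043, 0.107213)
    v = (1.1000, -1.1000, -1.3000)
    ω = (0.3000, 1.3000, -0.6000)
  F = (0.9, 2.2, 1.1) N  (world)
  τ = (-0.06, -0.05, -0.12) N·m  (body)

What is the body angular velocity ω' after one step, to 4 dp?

α = I⁻¹(τ − ω×Iω) = (-0.9450, -0.3800, -1.0800)
new body rate ω' = (0.2244, 1.2696, -0.6864)

ω' = (0.2244, 1.2696, -0.6864)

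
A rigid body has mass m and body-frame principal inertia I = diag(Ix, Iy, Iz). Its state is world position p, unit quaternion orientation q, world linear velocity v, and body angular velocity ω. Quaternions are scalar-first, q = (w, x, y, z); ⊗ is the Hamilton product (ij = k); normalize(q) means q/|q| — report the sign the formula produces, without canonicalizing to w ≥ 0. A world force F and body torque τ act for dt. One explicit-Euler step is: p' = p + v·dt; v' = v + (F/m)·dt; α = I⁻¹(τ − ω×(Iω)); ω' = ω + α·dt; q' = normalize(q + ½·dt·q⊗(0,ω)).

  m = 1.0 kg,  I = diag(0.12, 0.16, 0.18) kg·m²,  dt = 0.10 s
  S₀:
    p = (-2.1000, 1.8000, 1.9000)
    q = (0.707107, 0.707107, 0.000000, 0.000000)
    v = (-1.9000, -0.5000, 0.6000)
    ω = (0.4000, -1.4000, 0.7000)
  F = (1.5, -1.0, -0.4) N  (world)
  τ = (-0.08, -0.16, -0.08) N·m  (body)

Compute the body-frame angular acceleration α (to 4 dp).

ω×(Iω) gyroscopic = (-0.0196, -0.0168, -0.0224)
angular accel α = (-0.5033, -0.8950, -0.3200)

α = (-0.5033, -0.8950, -0.3200)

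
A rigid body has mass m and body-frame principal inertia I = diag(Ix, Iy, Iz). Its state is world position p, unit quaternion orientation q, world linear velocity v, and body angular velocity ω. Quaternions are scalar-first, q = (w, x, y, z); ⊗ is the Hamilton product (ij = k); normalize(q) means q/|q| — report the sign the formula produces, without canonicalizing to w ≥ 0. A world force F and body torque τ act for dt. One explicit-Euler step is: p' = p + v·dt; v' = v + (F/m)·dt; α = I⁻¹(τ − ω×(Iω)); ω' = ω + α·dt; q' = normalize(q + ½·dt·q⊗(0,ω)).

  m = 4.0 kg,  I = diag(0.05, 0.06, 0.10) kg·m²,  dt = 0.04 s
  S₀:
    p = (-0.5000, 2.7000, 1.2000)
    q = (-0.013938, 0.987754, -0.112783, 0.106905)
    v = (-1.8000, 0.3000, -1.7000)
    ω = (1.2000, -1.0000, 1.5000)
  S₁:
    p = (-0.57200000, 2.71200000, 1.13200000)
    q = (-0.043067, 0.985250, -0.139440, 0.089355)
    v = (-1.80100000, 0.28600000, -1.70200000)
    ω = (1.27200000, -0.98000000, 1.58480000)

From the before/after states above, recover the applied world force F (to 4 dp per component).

F = (-0.1000, -1.4000, -0.2000)

v₁ − v₀ = (-0.00100000, -0.01400000, -0.00200000)
F = m·Δv/dt = (-0.1000, -1.4000, -0.2000)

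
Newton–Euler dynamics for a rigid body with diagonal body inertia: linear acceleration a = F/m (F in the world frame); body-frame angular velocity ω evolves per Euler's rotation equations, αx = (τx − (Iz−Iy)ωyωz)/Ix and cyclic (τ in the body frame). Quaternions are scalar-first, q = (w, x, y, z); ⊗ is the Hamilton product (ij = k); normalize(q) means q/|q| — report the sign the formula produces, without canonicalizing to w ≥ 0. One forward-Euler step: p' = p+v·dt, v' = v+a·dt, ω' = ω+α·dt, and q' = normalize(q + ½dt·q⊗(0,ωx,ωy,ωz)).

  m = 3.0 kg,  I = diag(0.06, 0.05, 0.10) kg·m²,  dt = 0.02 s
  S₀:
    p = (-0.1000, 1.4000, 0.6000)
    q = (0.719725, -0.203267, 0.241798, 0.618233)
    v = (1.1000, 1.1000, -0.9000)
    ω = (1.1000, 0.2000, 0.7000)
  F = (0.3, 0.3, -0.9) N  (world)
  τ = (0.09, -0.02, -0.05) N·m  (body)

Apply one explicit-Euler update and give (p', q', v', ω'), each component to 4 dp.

p' = (-0.0780, 1.4220, 0.5820)
q' = (0.7171, -0.1949, 0.2514, 0.6202)
v' = (1.1020, 1.1020, -0.9060)
ω' = (1.1277, 0.2043, 0.6904)

linear accel F/m = (0.1000, 0.1000, -0.3000)
new position p' = (-0.0780, 1.4220, 0.5820)
v + (F/m)dt = (1.1020, 1.1020, -0.9060)
ω×(Iω) gyroscopic = (0.0070, -0.0308, -0.0022)
angular accel α = (1.3833, 0.2160, -0.4780)
ω + α·dt = (1.1277, 0.2043, 0.6904)
q⊗(0,ω) = (-0.2575290, 0.8373095, 0.9662882, 0.1971763)
q + ½dt·q⊗(0,ω), renormalized = (0.7171, -0.1949, 0.2514, 0.6202)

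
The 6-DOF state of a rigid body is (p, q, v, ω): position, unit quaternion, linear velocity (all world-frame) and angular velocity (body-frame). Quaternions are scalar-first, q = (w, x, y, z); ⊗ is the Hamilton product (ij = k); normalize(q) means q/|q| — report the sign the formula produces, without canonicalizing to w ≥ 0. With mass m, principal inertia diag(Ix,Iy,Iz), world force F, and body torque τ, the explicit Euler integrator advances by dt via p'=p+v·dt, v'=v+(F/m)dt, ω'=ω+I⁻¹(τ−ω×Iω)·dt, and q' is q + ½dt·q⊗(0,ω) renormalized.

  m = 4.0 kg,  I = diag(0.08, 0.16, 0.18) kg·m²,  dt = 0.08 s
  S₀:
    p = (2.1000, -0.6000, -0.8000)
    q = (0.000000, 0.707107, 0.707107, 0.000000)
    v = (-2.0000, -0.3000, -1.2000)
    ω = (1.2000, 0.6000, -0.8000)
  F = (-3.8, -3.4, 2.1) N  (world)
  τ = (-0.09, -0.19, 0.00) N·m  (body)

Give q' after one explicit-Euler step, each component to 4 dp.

q' = (-0.0508, 0.6831, 0.7283, -0.0169)

q⊗(0,ω) = (-1.2727926, -0.5656856, 0.5656856, -0.4242642)
updated quaternion q' = (-0.0508, 0.6831, 0.7283, -0.0169)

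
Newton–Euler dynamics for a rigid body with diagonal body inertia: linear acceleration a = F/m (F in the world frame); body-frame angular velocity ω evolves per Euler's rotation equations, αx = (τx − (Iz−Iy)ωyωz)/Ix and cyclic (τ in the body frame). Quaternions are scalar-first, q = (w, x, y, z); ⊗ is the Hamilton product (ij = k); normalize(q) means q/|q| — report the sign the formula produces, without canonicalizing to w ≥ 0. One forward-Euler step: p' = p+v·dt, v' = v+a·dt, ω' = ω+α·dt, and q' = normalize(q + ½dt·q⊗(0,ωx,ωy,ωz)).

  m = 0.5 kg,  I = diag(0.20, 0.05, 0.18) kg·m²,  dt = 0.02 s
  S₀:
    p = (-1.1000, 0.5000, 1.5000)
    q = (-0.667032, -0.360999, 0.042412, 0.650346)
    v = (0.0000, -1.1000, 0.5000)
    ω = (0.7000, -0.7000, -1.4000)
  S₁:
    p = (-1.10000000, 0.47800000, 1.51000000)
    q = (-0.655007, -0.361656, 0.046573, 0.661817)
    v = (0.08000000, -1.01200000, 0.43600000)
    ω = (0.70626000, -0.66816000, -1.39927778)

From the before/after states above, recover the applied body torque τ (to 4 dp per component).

τ = (0.1900, 0.0600, 0.0800)

Δω = ω₁−ω₀ = (0.00626000, 0.03184000, 0.00072222)
τ = I·(Δω/dt) + ω₀×(Iω₀) = (0.1900, 0.0600, 0.0800)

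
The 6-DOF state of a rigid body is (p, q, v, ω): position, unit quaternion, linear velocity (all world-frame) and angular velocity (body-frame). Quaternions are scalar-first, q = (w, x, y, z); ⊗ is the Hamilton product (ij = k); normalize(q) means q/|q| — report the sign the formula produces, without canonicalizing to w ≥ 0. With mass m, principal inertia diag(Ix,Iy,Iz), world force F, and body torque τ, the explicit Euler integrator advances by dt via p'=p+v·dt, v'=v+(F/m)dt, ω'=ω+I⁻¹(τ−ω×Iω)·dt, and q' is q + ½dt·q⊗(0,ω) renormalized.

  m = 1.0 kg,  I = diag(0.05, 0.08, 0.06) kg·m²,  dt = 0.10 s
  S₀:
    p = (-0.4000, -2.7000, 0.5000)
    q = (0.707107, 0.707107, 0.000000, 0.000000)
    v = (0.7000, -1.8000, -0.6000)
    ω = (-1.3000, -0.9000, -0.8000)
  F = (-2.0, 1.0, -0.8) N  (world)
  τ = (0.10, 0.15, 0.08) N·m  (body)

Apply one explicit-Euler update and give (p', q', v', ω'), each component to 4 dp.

p' = p + v·dt = (-0.3300, -2.8800, 0.4400)
v' = v + a·dt = (0.5000, -1.7000, -0.6800)
gyro term ω×Iω = (-0.0144, -0.0104, 0.0351)
angular accel α = (2.2880, 2.0050, 0.7483)
new body rate ω' = (-1.0712, -0.6995, -0.7252)
Hamilton product q⊗(0,ω) = (0.9192391, -0.9192391, -0.0707107, -1.2020819)
updated quaternion q' = (0.7501, 0.6586, -0.0035, -0.0599)

p' = (-0.3300, -2.8800, 0.4400)
q' = (0.7501, 0.6586, -0.0035, -0.0599)
v' = (0.5000, -1.7000, -0.6800)
ω' = (-1.0712, -0.6995, -0.7252)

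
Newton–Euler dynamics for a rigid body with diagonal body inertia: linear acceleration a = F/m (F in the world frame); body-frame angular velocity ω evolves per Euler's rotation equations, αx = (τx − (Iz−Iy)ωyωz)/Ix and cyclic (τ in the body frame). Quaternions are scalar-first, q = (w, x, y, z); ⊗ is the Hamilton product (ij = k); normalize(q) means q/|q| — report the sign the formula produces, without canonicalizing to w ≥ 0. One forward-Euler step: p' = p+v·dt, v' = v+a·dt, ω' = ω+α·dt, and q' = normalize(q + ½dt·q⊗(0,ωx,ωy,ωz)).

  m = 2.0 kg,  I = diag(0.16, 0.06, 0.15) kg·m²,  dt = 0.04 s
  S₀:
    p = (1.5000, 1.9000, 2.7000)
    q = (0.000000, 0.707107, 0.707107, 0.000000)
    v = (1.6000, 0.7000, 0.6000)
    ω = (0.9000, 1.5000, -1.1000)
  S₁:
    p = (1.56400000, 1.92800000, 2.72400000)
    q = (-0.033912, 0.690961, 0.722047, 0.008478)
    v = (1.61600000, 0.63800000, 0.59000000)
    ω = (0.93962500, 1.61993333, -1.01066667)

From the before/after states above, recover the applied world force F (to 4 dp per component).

F = (0.8000, -3.1000, -0.5000)

velocity change Δv = (0.01600000, -0.06200000, -0.01000000)
m·(v₁−v₀)/dt = (0.8000, -3.1000, -0.5000)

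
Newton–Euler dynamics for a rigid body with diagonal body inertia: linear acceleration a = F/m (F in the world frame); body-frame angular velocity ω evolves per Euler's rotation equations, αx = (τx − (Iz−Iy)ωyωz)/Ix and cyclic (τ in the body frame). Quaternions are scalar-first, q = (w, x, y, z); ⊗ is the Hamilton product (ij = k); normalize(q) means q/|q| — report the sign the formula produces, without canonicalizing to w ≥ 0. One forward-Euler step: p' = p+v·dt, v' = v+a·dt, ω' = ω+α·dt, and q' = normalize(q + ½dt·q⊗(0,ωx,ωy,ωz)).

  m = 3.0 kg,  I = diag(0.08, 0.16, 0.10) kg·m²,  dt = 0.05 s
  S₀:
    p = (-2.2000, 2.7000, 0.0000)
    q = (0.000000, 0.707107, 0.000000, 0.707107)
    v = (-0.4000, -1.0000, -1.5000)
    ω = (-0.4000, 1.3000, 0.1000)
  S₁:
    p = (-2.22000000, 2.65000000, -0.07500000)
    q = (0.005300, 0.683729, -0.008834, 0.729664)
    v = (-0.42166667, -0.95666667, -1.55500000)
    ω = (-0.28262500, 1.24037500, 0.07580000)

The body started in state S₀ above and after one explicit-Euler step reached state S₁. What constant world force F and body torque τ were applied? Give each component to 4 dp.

F = (-1.3000, 2.6000, -3.3000)
τ = (0.1800, -0.1900, -0.0900)

velocity change Δv = (-0.02166667, 0.04333333, -0.05500000)
applied force F = (-1.3000, 2.6000, -3.3000)
ω₁ − ω₀ = (0.11737500, -0.05962500, -0.02420000)
applied torque τ = (0.1800, -0.1900, -0.0900)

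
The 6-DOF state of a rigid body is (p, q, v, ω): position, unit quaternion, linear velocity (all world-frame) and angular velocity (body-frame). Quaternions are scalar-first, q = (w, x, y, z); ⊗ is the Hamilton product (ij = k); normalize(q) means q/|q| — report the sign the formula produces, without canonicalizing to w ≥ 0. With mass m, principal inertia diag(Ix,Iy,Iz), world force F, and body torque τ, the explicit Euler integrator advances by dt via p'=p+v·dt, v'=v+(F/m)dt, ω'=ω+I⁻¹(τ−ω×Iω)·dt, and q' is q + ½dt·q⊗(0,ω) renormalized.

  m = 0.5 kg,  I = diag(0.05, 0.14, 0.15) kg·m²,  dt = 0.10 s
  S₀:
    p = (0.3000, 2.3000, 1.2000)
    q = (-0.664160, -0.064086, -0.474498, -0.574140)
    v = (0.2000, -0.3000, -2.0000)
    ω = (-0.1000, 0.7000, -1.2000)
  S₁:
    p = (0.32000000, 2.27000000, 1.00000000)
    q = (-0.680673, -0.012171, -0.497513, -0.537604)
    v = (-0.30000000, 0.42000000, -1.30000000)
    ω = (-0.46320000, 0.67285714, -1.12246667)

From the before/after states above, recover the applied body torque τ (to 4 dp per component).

ω₁ − ω₀ = (-0.36320000, -0.02714286, 0.07753333)
precession coupling = (-0.0084, -0.0120, -0.0063)
τ = I·(Δω/dt) + ω₀×(Iω₀) = (-0.1900, -0.0500, 0.1100)

τ = (-0.1900, -0.0500, 0.1100)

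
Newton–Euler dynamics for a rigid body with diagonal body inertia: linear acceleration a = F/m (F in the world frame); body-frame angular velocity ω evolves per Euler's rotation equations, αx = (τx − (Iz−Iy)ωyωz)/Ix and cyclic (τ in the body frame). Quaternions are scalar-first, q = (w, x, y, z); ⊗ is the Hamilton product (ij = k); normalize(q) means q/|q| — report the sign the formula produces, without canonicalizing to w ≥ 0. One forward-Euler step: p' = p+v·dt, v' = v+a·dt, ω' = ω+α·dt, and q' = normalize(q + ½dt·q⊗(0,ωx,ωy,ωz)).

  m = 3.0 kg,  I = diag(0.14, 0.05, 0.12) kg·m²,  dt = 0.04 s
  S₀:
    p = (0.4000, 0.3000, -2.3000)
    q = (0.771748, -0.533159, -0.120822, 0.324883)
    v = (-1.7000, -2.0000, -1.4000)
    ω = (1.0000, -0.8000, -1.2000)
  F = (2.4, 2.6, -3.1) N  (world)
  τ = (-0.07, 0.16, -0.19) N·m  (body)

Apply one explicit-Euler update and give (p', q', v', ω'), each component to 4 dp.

p' = (0.3320, 0.2200, -2.3560)
q' = (0.7878, -0.5093, -0.1394, 0.3171)
v' = (-1.6680, -1.9653, -1.4413)
ω' = (0.9608, -0.6528, -1.2873)

linear accel F/m = (0.8000, 0.8667, -1.0333)
p' = p + v·dt = (0.3320, 0.2200, -2.3560)
v' = v + a·dt = (-1.6680, -1.9653, -1.4413)
precession coupling ω×(Iω) = (0.0672, -0.0240, 0.0720)
(τ − ω×Iω)/I = (-0.9800, 3.6800, -2.1833)
ω + α·dt = (0.9608, -0.6528, -1.2873)
Hamilton product q⊗(0,ω) = (0.8263610, 1.1766408, -0.9323062, -0.3787484)
updated quaternion q' = (0.7878, -0.5093, -0.1394, 0.3171)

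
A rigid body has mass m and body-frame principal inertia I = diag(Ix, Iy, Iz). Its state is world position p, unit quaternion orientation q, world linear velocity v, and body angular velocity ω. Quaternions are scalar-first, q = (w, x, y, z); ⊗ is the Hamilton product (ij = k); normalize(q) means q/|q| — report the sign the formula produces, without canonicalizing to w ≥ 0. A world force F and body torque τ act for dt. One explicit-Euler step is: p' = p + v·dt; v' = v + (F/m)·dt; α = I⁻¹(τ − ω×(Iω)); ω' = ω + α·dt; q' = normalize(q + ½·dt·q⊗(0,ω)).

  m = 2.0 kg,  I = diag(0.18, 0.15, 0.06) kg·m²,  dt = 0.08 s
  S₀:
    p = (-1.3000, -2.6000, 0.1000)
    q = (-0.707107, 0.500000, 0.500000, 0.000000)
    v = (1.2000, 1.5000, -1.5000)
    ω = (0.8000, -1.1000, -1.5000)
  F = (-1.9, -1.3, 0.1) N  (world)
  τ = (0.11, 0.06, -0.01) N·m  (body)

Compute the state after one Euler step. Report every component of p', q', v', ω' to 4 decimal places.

p' = (-1.2040, -2.4800, -0.0200)
q' = (-0.6988, 0.4459, 0.5593, 0.0044)
v' = (1.1240, 1.4480, -1.4960)
ω' = (0.9149, -0.9912, -1.5485)

a = (-0.9500, -0.6500, 0.0500)
new position p' = (-1.2040, -2.4800, -0.0200)
v + (F/m)dt = (1.1240, 1.4480, -1.4960)
precession coupling ω×(Iω) = (-0.1485, -0.1440, 0.0264)
α = I⁻¹(τ − ω×Iω) = (1.4361, 1.3600, -0.6067)
new body rate ω' = (0.9149, -0.9912, -1.5485)
Hamilton product q⊗(0,ω) = (0.1500000, -1.3156856, 1.5278177, 0.1106605)
q' = normalize(q + ½dt·q⊗(0,ω)) = (-0.6988, 0.4459, 0.5593, 0.0044)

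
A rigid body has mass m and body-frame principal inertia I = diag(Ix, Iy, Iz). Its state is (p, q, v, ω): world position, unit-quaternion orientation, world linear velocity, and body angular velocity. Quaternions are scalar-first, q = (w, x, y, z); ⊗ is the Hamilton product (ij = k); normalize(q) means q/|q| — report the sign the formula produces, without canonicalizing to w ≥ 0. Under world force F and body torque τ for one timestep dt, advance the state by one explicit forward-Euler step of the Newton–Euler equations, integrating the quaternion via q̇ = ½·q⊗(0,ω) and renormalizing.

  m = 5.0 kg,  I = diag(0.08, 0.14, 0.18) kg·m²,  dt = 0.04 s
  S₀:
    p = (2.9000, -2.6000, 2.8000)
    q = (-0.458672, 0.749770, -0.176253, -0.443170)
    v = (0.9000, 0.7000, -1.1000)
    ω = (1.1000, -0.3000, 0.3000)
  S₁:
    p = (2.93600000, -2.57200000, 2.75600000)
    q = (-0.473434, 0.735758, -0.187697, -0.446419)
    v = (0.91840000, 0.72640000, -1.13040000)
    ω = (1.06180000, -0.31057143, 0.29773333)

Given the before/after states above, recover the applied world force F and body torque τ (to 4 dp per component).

Δv = v₁−v₀ = (0.01840000, 0.02640000, -0.03040000)
m·(v₁−v₀)/dt = (2.3000, 3.3000, -3.8000)
ω₁ − ω₀ = (-0.03820000, -0.01057143, -0.00226667)
precession coupling = (-0.0036, -0.0330, -0.0198)
τ = I·(Δω/dt) + ω₀×(Iω₀) = (-0.0800, -0.0700, -0.0300)

F = (2.3000, 3.3000, -3.8000)
τ = (-0.0800, -0.0700, -0.0300)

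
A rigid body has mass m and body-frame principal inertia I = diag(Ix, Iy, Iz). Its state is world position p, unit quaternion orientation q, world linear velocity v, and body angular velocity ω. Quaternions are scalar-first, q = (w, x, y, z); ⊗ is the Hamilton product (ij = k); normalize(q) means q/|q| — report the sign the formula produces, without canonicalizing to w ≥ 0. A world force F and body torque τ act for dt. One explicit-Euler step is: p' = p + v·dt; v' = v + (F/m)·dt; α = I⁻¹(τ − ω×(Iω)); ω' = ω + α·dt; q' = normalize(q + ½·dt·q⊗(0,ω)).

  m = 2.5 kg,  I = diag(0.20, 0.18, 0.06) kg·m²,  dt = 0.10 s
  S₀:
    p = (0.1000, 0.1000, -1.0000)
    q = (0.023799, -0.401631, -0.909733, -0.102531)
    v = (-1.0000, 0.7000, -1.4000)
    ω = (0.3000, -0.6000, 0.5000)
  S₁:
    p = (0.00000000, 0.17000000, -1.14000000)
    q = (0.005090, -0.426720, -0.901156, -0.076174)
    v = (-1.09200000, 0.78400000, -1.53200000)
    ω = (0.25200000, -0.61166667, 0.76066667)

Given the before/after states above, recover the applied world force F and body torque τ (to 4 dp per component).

F = (-2.3000, 2.1000, -3.3000)
τ = (-0.0600, 0.0000, 0.1600)

rate change Δω = (-0.04800000, -0.01166667, 0.26066667)
I·α + gyro = (-0.0600, 0.0000, 0.1600)
velocity change Δv = (-0.09200000, 0.08400000, -0.13200000)
applied force F = (-2.3000, 2.1000, -3.3000)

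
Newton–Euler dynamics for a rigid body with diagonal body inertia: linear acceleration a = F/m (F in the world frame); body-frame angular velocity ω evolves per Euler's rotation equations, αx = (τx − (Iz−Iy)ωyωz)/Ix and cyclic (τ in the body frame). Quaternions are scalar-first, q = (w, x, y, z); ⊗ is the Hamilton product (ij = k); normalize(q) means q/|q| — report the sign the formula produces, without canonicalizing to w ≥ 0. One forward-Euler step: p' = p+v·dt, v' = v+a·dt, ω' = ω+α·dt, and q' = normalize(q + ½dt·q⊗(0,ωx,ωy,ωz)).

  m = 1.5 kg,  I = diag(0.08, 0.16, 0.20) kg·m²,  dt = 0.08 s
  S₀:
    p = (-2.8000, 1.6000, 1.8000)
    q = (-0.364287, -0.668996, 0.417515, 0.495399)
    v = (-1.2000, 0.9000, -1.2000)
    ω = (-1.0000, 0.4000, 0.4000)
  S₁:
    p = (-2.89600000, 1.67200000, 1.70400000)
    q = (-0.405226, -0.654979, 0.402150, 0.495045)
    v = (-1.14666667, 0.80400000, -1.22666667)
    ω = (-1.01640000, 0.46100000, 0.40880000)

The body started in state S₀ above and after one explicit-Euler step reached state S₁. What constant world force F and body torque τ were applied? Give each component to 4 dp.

Δv = v₁−v₀ = (0.05333333, -0.09600000, -0.02666667)
m·(v₁−v₀)/dt = (1.0000, -1.8000, -0.5000)
ω₁ − ω₀ = (-0.01640000, 0.06100000, 0.00880000)
τ = I·(Δω/dt) + ω₀×(Iω₀) = (-0.0100, 0.1700, -0.0100)

F = (1.0000, -1.8000, -0.5000)
τ = (-0.0100, 0.1700, -0.0100)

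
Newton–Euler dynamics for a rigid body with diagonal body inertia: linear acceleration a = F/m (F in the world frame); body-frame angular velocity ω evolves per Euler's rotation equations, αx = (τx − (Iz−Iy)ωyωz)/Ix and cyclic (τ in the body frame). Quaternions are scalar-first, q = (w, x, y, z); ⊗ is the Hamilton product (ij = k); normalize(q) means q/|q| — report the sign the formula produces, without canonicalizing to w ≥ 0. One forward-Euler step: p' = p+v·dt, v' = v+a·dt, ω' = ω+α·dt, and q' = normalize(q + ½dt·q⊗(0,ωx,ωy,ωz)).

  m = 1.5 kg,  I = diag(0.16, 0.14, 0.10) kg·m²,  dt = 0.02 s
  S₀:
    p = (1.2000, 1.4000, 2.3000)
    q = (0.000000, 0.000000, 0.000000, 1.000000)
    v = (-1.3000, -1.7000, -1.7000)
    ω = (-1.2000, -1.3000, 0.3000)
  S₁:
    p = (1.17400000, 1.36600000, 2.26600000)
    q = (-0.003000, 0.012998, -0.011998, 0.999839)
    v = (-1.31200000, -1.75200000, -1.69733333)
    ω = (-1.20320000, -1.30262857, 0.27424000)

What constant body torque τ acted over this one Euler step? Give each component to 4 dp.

τ = (-0.0100, -0.0400, -0.1600)

ω₁ − ω₀ = (-0.00320000, -0.00262857, -0.02576000)
applied torque τ = (-0.0100, -0.0400, -0.1600)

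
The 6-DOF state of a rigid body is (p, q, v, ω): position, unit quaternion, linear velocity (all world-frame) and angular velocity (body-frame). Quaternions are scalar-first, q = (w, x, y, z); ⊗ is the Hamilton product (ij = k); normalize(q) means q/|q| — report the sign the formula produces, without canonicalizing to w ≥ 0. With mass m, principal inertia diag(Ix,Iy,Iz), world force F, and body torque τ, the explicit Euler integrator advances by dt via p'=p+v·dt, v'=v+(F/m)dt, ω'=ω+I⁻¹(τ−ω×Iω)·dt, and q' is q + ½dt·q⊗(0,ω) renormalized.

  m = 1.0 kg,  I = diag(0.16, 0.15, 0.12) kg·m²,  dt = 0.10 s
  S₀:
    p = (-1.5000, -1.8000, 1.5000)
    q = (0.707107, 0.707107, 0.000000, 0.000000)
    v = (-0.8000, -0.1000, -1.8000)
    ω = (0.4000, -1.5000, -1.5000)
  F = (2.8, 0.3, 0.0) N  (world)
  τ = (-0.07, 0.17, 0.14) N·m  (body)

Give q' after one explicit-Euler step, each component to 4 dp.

2q̇ = q⊗(0,ω) = (-0.2828428, 0.2828428, 0.0000000, -2.1213210)
updated quaternion q' = (0.6890, 0.7171, 0.0000, -0.1055)

q' = (0.6890, 0.7171, 0.0000, -0.1055)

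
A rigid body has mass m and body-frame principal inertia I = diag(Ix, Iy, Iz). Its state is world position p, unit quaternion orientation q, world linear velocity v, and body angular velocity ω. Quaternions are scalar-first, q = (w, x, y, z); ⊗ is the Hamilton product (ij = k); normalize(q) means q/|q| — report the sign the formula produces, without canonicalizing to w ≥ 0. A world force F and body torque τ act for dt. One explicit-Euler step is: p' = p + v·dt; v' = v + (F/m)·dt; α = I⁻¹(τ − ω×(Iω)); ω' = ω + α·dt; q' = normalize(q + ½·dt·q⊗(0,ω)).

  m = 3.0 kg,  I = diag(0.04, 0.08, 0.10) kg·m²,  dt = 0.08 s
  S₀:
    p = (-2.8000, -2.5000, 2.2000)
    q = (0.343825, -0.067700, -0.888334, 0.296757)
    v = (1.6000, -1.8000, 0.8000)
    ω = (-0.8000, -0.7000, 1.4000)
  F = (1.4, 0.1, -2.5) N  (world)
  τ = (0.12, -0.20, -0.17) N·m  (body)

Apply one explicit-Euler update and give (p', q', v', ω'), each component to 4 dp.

angular accel α = (3.4900, -3.3400, -1.9240)
new body rate ω' = (-0.5208, -0.9672, 1.2461)
Hamilton product q⊗(0,ω) = (-1.0914536, -1.3109977, -0.3833031, -0.1819222)
q' = normalize(q + ½dt·q⊗(0,ω)) = (0.2994, -0.1198, -0.9014, 0.2888)
a = F/m = (0.4667, 0.0333, -0.8333)
new position p' = (-2.6720, -2.6440, 2.2640)
v + (F/m)dt = (1.6373, -1.7973, 0.7333)

p' = (-2.6720, -2.6440, 2.2640)
q' = (0.2994, -0.1198, -0.9014, 0.2888)
v' = (1.6373, -1.7973, 0.7333)
ω' = (-0.5208, -0.9672, 1.2461)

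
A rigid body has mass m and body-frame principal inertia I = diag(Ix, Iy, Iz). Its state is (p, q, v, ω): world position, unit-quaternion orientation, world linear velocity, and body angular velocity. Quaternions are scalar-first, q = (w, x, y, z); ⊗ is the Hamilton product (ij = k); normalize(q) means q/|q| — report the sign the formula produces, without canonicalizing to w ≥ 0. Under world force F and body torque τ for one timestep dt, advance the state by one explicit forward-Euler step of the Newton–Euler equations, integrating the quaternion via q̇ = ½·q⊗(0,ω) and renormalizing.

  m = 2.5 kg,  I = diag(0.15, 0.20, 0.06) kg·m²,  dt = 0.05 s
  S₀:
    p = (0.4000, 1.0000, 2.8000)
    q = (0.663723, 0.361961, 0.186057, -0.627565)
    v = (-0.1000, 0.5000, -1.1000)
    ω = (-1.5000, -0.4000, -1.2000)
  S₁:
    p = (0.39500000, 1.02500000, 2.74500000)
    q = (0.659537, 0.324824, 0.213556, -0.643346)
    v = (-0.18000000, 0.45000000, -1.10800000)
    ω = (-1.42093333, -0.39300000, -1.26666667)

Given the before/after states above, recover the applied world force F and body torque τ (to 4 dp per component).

v₁ − v₀ = (-0.08000000, -0.05000000, -0.00800000)
m·(v₁−v₀)/dt = (-4.0000, -2.5000, -0.4000)
ω₁ − ω₀ = (0.07906667, 0.00700000, -0.06666667)
I·α + gyro = (0.1700, 0.1900, -0.0500)

F = (-4.0000, -2.5000, -0.4000)
τ = (0.1700, 0.1900, -0.0500)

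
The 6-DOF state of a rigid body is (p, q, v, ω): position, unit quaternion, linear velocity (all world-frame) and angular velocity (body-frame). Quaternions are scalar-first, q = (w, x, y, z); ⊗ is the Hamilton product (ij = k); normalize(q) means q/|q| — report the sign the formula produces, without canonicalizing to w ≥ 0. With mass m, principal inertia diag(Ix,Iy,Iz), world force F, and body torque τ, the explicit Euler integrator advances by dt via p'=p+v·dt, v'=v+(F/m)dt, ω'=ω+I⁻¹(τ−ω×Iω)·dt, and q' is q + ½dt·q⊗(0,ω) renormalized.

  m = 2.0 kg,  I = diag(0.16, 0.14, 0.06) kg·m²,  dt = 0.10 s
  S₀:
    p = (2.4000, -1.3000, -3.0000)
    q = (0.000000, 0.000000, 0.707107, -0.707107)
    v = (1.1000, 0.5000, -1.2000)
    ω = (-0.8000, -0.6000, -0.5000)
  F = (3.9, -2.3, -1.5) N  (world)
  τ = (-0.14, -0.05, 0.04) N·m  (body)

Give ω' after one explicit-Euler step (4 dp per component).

ω×(Iω) gyroscopic = (-0.0240, 0.0400, -0.0096)
angular accel α = (-0.7250, -0.6429, 0.8267)
ω + α·dt = (-0.8725, -0.6643, -0.4173)

ω' = (-0.8725, -0.6643, -0.4173)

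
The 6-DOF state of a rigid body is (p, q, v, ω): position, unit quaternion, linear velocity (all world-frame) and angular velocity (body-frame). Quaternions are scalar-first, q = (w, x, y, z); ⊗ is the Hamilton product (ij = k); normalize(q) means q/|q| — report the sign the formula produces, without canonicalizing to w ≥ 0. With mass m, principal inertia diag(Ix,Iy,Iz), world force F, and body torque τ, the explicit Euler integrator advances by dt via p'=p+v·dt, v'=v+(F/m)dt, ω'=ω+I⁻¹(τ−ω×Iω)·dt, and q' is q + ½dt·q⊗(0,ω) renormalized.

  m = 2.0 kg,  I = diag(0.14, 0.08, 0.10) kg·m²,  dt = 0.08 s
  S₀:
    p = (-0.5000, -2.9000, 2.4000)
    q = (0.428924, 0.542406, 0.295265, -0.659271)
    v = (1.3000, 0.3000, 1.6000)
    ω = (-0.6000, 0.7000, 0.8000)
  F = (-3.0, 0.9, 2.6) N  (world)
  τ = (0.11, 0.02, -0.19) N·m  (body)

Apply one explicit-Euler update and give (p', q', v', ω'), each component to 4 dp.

p' = (-0.3960, -2.8760, 2.5280)
q' = (0.4542, 0.5594, 0.3054, -0.6225)
v' = (1.1800, 0.3360, 1.7040)
ω' = (-0.5435, 0.7392, 0.6278)

a = F/m = (-1.5000, 0.4500, 1.3000)
p + v·dt = (-0.3960, -2.8760, 2.5280)
v' = v + a·dt = (1.1800, 0.3360, 1.7040)
ω×(Iω) gyroscopic = (0.0112, -0.0192, 0.0252)
α = I⁻¹(τ − ω×Iω) = (0.7057, 0.4900, -2.1520)
ω' = ω + α·dt = (-0.5435, 0.7392, 0.6278)
2q̇ = q⊗(0,ω) = (0.6461749, 0.4403473, 0.2618846, 0.8999824)
q' = normalize(q + ½dt·q⊗(0,ω)) = (0.4542, 0.5594, 0.3054, -0.6225)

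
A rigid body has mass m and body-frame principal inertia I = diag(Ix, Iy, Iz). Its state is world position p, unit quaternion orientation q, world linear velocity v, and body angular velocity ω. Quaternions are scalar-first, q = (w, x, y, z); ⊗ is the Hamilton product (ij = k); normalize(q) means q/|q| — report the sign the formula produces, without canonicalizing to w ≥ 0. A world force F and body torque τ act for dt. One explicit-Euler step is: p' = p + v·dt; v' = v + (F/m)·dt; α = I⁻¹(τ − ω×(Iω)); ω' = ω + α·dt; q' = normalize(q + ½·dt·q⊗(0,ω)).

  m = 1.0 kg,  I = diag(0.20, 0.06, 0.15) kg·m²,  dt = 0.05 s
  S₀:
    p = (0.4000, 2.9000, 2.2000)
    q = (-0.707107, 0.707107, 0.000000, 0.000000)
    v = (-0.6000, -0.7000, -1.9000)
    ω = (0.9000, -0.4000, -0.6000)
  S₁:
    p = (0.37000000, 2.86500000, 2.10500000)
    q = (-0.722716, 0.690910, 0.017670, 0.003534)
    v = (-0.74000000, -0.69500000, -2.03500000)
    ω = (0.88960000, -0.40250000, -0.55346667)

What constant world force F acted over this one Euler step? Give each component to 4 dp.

F = (-2.8000, 0.1000, -2.7000)

Δv = v₁−v₀ = (-0.14000000, 0.00500000, -0.13500000)
m·(v₁−v₀)/dt = (-2.8000, 0.1000, -2.7000)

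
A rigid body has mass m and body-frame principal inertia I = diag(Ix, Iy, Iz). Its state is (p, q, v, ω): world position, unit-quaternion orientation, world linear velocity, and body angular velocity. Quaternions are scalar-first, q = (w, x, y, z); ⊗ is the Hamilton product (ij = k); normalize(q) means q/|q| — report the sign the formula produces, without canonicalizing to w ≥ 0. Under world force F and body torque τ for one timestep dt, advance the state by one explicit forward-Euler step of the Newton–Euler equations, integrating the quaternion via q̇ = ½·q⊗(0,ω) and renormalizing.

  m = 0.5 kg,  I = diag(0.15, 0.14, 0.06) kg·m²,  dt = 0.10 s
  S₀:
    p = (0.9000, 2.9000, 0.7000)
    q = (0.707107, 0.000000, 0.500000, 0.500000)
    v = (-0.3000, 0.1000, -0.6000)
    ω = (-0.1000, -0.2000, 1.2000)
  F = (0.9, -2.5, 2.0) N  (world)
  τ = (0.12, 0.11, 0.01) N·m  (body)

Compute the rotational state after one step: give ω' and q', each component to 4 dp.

gyro term ω×Iω = (0.0192, -0.0108, -0.0002)
angular accel α = (0.6720, 0.8629, 0.1700)
ω + α·dt = (-0.0328, -0.1137, 1.2170)
Hamilton product q⊗(0,ω) = (-0.5000000, 0.6292893, -0.1914214, 0.8985284)
updated quaternion q' = (0.6808, 0.0314, 0.4895, 0.5439)

ω' = (-0.0328, -0.1137, 1.2170)
q' = (0.6808, 0.0314, 0.4895, 0.5439)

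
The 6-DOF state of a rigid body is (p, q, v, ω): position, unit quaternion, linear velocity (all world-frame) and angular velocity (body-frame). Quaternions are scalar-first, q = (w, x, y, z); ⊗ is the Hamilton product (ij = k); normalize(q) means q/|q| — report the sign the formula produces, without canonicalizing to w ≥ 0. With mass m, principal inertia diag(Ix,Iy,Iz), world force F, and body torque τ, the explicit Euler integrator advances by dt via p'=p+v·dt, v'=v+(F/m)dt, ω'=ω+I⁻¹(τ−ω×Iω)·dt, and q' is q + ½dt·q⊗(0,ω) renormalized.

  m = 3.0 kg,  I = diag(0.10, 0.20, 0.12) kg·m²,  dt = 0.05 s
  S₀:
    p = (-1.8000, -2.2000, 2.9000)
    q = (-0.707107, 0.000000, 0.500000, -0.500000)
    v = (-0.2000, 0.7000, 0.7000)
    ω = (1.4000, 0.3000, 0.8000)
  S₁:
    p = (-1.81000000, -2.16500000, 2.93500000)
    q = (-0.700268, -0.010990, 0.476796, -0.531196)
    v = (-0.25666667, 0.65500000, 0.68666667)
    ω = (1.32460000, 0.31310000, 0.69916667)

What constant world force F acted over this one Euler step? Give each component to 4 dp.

F = (-3.4000, -2.7000, -0.8000)

Δv = v₁−v₀ = (-0.05666667, -0.04500000, -0.01333333)
F = m·Δv/dt = (-3.4000, -2.7000, -0.8000)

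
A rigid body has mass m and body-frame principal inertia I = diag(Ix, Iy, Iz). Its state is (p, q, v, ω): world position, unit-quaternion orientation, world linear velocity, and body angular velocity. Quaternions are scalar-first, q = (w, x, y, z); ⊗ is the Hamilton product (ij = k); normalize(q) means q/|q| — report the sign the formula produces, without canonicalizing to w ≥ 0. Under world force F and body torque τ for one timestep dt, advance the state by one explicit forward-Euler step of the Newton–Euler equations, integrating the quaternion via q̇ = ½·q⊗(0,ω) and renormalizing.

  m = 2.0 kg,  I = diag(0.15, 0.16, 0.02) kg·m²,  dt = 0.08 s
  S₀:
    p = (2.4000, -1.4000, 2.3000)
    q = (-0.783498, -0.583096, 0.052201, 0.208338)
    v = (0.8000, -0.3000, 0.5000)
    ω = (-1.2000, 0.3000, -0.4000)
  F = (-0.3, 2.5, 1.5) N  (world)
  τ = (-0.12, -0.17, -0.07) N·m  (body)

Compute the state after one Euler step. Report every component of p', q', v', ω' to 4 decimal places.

p' = (2.4640, -1.4240, 2.3400)
q' = (-0.8077, -0.5481, 0.0234, 0.2161)
v' = (0.7880, -0.2000, 0.5600)
ω' = (-1.2730, 0.1838, -0.6656)

ω×(Iω) gyroscopic = (0.0168, 0.0624, -0.0036)
α = I⁻¹(τ − ω×Iω) = (-0.9120, -1.4525, -3.3200)
ω' = ω + α·dt = (-1.2730, 0.1838, -0.6656)
q⊗(0,ω) = (-0.6320403, 0.8568158, -0.7182934, 0.2011116)
updated quaternion q' = (-0.8077, -0.5481, 0.0234, 0.2161)
a = F/m = (-0.1500, 1.2500, 0.7500)
p + v·dt = (2.4640, -1.4240, 2.3400)
v + (F/m)dt = (0.7880, -0.2000, 0.5600)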